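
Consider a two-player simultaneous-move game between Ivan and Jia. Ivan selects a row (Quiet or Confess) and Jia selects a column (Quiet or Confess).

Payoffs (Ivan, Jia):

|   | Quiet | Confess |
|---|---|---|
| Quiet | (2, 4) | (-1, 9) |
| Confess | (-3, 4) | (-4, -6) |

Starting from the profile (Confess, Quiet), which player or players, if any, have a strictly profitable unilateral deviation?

Ivan at (Confess, Quiet) earns -3; deviating to Quiet yields 2 — a strict improvement.
Jia earns 4; deviating to Confess yields -6 — not better.
Only Ivan has a strictly profitable deviation.

Ivan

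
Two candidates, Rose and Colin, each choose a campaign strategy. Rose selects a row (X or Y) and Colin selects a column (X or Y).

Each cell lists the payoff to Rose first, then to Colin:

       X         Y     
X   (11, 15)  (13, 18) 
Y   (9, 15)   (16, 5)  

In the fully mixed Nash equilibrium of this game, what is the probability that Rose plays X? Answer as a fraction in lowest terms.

10/13

Let x be the probability that Rose plays X. In a completely mixed equilibrium, Colin must be indifferent between X and Y.
Colin's expected payoff from X is 15x + 15(1−x); from Y it is 18x + 5(1−x).
Setting these equal: 15 = 13x + 5, so x = 10/13.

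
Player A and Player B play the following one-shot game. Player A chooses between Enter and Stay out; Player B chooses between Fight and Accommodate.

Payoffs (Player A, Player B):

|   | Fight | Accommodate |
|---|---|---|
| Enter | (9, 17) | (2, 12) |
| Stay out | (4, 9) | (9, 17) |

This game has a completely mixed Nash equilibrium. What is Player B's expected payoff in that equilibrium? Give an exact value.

181/13

First find x, the probability Player A plays Enter, from Player B's indifference between Fight and Accommodate: 17x + 9(1−x) = 12x + 17(1−x), giving x = 8/13.
Since Player B is indifferent in equilibrium, Player B's expected payoff equals the payoff from either column against (8/13, 5/13). Using Fight: 17(8/13) + 9(5/13) = 181/13.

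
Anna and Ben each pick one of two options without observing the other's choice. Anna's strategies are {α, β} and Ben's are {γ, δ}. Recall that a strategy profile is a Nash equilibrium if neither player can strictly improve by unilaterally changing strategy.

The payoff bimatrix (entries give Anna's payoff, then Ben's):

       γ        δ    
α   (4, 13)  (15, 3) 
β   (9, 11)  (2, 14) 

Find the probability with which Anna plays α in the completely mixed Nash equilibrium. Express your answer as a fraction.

3/13

Let p be the probability that Anna plays α. In a completely mixed equilibrium, Ben must be indifferent between γ and δ.
Ben's expected payoff from γ is 13p + 11(1−p); from δ it is 3p + 14(1−p).
Setting these equal: 2p + 11 = −11p + 14, so p = 3/13.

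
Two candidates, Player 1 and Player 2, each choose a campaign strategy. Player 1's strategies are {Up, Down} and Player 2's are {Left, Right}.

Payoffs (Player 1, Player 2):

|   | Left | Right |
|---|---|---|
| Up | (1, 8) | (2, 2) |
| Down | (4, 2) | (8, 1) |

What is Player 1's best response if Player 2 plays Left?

Down

Against Left, Player 1 earns 1 from Up and 4 from Down.
So Down is the best response.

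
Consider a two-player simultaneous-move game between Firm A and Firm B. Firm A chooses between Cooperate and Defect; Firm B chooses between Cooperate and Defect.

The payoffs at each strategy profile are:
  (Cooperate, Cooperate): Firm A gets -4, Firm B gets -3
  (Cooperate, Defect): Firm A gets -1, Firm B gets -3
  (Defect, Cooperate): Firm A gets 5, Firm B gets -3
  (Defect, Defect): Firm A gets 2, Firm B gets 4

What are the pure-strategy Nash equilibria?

(Cooperate, Cooperate): Firm A prefers Defect (5 > -4) — not an equilibrium.
(Cooperate, Defect): Firm A prefers Defect (2 > -1) — not an equilibrium.
(Defect, Cooperate): Firm B prefers Defect (4 > -3) — not an equilibrium.
(Defect, Defect): Firm A gets 2 ≥ -1 from Cooperate, and Firm B gets 4 ≥ -3 from Cooperate — Nash equilibrium.

(Defect, Defect)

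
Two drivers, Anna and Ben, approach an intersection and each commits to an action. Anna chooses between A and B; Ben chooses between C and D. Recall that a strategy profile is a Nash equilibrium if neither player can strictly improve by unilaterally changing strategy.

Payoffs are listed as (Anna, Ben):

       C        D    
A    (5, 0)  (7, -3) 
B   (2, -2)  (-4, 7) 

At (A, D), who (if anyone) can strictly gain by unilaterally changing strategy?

Anna at (A, D) earns 7; deviating to B yields -4 — not better.
Ben earns -3; deviating to C yields 0 — a strict improvement.
Only Ben has a strictly profitable deviation.

Ben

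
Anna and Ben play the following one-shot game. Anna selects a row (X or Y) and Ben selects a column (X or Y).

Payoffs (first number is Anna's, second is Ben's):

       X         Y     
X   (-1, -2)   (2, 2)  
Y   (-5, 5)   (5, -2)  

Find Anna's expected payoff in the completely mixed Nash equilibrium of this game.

First find y, the probability Ben plays X, from Anna's indifference between X and Y: −y + 2(1−y) = −5y + 5(1−y), giving y = 3/7.
Since Anna is indifferent in equilibrium, Anna's expected payoff equals the payoff from either row against (3/7, 4/7). Using X: −(3/7) + 2(4/7) = 5/7.

5/7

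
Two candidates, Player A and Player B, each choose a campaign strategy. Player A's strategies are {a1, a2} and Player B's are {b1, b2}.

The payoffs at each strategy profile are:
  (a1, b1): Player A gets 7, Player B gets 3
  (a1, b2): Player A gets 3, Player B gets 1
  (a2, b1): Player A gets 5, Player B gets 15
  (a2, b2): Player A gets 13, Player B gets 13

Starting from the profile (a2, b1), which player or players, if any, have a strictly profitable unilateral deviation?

Player A

Player A at (a2, b1) earns 5; deviating to a1 yields 7 — a strict improvement.
Player B earns 15; deviating to b2 yields 13 — not better.
Only Player A has a strictly profitable deviation.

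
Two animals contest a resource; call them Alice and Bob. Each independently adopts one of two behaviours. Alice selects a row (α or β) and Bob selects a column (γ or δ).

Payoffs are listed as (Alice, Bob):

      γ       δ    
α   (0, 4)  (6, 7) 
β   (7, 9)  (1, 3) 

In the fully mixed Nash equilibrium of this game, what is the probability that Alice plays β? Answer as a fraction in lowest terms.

1/3

Let x be the probability that Alice plays α. In a completely mixed equilibrium, Bob must be indifferent between γ and δ.
Bob's expected payoff from γ is 4x + 9(1−x); from δ it is 7x + 3(1−x).
Setting these equal: −5x + 9 = 4x + 3, so x = 2/3.
Therefore Alice plays β with probability 1 − 2/3 = 1/3.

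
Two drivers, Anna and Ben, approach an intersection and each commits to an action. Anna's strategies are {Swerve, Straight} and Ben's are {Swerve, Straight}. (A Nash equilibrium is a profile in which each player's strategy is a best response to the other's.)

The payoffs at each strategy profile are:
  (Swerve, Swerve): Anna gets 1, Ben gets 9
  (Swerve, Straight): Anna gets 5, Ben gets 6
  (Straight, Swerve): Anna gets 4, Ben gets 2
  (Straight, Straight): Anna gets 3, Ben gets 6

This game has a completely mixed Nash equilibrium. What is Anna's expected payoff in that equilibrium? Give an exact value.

17/5

First find q, the probability Ben plays Swerve, from Anna's indifference between Swerve and Straight: q + 5(1−q) = 4q + 3(1−q), giving q = 2/5.
Since Anna is indifferent in equilibrium, Anna's expected payoff equals the payoff from either row against (2/5, 3/5). Using Swerve: (2/5) + 5(3/5) = 17/5.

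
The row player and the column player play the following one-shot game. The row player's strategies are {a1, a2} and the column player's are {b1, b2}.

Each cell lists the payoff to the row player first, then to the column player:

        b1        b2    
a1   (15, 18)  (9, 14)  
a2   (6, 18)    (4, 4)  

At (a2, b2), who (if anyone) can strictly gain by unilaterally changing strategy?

Both

The row player at (a2, b2) earns 4; deviating to a1 yields 9 — a strict improvement.
The column player earns 4; deviating to b1 yields 18 — a strict improvement.
Both the row player and the column player have strictly profitable deviations.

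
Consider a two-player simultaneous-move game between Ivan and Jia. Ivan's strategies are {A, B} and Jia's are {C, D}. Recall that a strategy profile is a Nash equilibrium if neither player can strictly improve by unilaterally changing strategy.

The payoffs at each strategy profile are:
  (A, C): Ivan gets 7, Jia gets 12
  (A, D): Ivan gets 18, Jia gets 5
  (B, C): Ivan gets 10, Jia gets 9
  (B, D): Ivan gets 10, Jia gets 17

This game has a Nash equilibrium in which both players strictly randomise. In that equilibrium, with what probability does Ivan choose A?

8/15

Let r be the probability that Ivan plays A. In a completely mixed equilibrium, Jia must be indifferent between C and D.
Jia's expected payoff from C is 12r + 9(1−r); from D it is 5r + 17(1−r).
Setting these equal: 3r + 9 = −12r + 17, so r = 8/15.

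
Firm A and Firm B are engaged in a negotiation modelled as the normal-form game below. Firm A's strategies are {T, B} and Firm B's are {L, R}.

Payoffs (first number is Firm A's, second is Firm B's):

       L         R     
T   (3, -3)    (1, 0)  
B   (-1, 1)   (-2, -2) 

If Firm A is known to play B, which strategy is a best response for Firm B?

L

Against B, Firm B earns 1 from L and -2 from R.
So L is the best response.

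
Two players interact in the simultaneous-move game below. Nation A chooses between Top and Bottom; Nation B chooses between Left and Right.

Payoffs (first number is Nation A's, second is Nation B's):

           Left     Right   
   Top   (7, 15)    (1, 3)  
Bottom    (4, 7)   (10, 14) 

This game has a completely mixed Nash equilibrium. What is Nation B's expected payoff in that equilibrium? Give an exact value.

189/19

First find x, the probability Nation A plays Top, from Nation B's indifference between Left and Right: 15x + 7(1−x) = 3x + 14(1−x), giving x = 7/19.
Since Nation B is indifferent in equilibrium, Nation B's expected payoff equals the payoff from either column against (7/19, 12/19). Using Left: 15(7/19) + 7(12/19) = 189/19.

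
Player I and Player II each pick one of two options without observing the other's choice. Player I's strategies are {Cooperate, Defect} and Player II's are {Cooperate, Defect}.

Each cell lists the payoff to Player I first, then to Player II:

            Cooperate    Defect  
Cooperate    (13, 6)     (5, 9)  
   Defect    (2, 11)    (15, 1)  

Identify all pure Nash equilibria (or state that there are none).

(Cooperate, Cooperate): Player II prefers Defect (9 > 6) — not an equilibrium.
(Cooperate, Defect): Player I prefers Defect (15 > 5) — not an equilibrium.
(Defect, Cooperate): Player I prefers Cooperate (13 > 2) — not an equilibrium.
(Defect, Defect): Player II prefers Cooperate (11 > 1) — not an equilibrium.

none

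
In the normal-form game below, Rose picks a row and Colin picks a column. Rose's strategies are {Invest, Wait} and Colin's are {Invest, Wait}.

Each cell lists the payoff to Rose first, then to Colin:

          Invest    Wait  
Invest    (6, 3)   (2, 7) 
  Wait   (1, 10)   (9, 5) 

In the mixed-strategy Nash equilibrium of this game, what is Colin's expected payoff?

55/9

First find p, the probability Rose plays Invest, from Colin's indifference between Invest and Wait: 3p + 10(1−p) = 7p + 5(1−p), giving p = 5/9.
Since Colin is indifferent in equilibrium, Colin's expected payoff equals the payoff from either column against (5/9, 4/9). Using Invest: 3(5/9) + 10(4/9) = 55/9.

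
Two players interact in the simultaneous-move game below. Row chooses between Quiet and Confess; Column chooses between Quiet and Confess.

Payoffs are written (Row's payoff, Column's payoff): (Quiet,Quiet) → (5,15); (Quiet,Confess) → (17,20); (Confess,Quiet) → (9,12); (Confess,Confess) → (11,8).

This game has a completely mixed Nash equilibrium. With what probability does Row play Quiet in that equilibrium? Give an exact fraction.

4/9

Let p be the probability that Row plays Quiet. In a completely mixed equilibrium, Column must be indifferent between Quiet and Confess.
Column's expected payoff from Quiet is 15p + 12(1−p); from Confess it is 20p + 8(1−p).
Setting these equal: 3p + 12 = 12p + 8, so p = 4/9.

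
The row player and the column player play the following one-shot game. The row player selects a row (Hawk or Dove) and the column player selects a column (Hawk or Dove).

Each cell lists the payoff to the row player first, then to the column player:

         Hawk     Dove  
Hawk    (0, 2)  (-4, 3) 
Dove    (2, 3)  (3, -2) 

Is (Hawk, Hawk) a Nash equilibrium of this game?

At (Hawk, Hawk), the row player earns 0; switching to Dove would give 2, so the row player would deviate.
The column player earns 2; switching to Dove would give 3, so the column player would deviate.
Since at least one player can profitably deviate, this is not a Nash equilibrium.

No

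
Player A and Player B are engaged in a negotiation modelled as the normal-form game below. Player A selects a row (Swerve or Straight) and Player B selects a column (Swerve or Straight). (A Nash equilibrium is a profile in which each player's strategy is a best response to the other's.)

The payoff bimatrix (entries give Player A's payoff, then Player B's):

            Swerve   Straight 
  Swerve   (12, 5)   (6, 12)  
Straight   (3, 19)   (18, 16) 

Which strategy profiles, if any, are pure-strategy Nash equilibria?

none

(Swerve, Swerve): Player B prefers Straight (12 > 5) — not an equilibrium.
(Swerve, Straight): Player A prefers Straight (18 > 6) — not an equilibrium.
(Straight, Swerve): Player A prefers Swerve (12 > 3) — not an equilibrium.
(Straight, Straight): Player B prefers Swerve (19 > 16) — not an equilibrium.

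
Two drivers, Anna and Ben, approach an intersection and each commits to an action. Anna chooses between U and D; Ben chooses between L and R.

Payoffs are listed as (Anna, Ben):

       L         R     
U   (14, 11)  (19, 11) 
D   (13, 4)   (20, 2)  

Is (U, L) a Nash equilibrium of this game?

At (U, L), Anna earns 14; switching to D would give 13, so Anna has no profitable deviation.
Ben earns 11; switching to R would give 11, so Ben has no profitable deviation.
Neither player can gain by a unilateral deviation, so this profile is a Nash equilibrium.

Yes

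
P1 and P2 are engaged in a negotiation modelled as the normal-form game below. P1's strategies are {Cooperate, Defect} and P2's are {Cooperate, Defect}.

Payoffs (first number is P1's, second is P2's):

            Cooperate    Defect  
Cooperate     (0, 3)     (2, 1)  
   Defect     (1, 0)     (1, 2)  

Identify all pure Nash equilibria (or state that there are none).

none

(Cooperate, Cooperate): P1 prefers Defect (1 > 0) — not an equilibrium.
(Cooperate, Defect): P2 prefers Cooperate (3 > 1) — not an equilibrium.
(Defect, Cooperate): P2 prefers Defect (2 > 0) — not an equilibrium.
(Defect, Defect): P1 prefers Cooperate (2 > 1) — not an equilibrium.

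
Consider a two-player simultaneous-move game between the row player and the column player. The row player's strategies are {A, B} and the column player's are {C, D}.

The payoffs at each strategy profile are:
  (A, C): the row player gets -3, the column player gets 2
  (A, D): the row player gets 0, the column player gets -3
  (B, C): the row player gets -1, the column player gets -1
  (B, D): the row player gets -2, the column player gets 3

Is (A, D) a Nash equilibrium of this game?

No

At (A, D), the row player earns 0; switching to B would give -2, so the row player has no profitable deviation.
The column player earns -3; switching to C would give 2, so the column player would deviate.
Since at least one player can profitably deviate, this is not a Nash equilibrium.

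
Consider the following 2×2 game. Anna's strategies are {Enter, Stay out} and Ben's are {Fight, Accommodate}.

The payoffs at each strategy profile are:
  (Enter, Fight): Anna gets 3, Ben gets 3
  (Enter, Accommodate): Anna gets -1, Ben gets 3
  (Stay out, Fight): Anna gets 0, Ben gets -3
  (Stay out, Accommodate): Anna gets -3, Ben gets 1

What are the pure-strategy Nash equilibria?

(Enter, Fight) and (Enter, Accommodate)

(Enter, Fight): Anna gets 3 ≥ 0 from Stay out, and Ben gets 3 ≥ 3 from Accommodate — Nash equilibrium.
(Enter, Accommodate): Anna gets -1 ≥ -3 from Stay out, and Ben gets 3 ≥ 3 from Fight — Nash equilibrium.
(Stay out, Fight): Anna prefers Enter (3 > 0); Ben prefers Accommodate (1 > -3) — not an equilibrium.
(Stay out, Accommodate): Anna prefers Enter (-1 > -3) — not an equilibrium.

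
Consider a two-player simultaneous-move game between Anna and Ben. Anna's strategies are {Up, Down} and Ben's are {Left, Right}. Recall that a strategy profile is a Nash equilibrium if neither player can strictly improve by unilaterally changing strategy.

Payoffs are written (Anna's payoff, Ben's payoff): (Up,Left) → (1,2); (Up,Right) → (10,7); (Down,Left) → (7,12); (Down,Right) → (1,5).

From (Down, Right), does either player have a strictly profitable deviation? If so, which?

Both

Anna at (Down, Right) earns 1; deviating to Up yields 10 — a strict improvement.
Ben earns 5; deviating to Left yields 12 — a strict improvement.
Both Anna and Ben have strictly profitable deviations.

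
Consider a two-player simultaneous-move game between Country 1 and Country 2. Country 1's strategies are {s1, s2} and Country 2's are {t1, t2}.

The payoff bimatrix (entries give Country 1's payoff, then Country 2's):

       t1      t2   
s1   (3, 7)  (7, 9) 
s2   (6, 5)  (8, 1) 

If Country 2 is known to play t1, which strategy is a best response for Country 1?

s2

Against t1, Country 1 earns 3 from s1 and 6 from s2.
So s2 is the best response.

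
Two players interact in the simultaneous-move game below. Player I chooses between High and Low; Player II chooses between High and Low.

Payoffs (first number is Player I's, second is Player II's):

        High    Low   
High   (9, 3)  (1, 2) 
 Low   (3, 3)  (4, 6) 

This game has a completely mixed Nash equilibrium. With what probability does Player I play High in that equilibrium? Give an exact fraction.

Let r be the probability that Player I plays High. In a completely mixed equilibrium, Player II must be indifferent between High and Low.
Player II's expected payoff from High is 3r + 3(1−r); from Low it is 2r + 6(1−r).
Setting these equal: 3 = −4r + 6, so r = 3/4.

3/4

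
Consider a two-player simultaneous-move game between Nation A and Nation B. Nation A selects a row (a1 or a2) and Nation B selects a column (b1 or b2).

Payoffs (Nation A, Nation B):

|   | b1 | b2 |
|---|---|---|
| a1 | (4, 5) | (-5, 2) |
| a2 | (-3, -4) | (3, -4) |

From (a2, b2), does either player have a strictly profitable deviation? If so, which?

Nation A at (a2, b2) earns 3; deviating to a1 yields -5 — not better.
Nation B earns -4; deviating to b1 yields -4 — not better.
Neither player can strictly improve; the profile is a Nash equilibrium.

Neither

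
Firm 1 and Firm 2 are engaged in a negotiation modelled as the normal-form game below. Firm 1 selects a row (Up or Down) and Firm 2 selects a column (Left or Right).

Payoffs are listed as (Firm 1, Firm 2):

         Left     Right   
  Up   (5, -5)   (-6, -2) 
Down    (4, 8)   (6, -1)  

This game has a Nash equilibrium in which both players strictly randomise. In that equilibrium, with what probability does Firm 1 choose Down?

Let p be the probability that Firm 1 plays Up. In a completely mixed equilibrium, Firm 2 must be indifferent between Left and Right.
Firm 2's expected payoff from Left is −5p + 8(1−p); from Right it is −2p − (1−p).
Setting these equal: −13p + 8 = −p − 1, so p = 3/4.
Therefore Firm 1 plays Down with probability 1 − 3/4 = 1/4.

1/4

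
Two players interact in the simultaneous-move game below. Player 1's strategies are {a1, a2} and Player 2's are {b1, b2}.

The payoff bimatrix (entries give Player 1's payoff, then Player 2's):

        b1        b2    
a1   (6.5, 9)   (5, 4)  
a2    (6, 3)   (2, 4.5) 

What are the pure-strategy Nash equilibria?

(a1, b1)

(a1, b1): Player 1 gets 6.5 ≥ 6 from a2, and Player 2 gets 9 ≥ 4 from b2 — Nash equilibrium.
(a1, b2): Player 2 prefers b1 (9 > 4) — not an equilibrium.
(a2, b1): Player 1 prefers a1 (6.5 > 6); Player 2 prefers b2 (4.5 > 3) — not an equilibrium.
(a2, b2): Player 1 prefers a1 (5 > 2) — not an equilibrium.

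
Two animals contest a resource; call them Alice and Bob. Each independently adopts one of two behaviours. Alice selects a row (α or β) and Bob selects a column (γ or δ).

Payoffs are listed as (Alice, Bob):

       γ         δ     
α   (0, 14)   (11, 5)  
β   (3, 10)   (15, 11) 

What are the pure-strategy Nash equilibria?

(β, δ)

(α, γ): Alice prefers β (3 > 0) — not an equilibrium.
(α, δ): Alice prefers β (15 > 11); Bob prefers γ (14 > 5) — not an equilibrium.
(β, γ): Bob prefers δ (11 > 10) — not an equilibrium.
(β, δ): Alice gets 15 ≥ 11 from α, and Bob gets 11 ≥ 10 from γ — Nash equilibrium.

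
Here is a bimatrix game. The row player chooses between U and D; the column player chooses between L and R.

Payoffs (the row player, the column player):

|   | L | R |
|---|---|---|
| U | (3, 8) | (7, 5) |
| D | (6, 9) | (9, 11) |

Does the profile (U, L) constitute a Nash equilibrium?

No

At (U, L), the row player earns 3; switching to D would give 6, so the row player would deviate.
The column player earns 8; switching to R would give 5, so the column player has no profitable deviation.
Since at least one player can profitably deviate, this is not a Nash equilibrium.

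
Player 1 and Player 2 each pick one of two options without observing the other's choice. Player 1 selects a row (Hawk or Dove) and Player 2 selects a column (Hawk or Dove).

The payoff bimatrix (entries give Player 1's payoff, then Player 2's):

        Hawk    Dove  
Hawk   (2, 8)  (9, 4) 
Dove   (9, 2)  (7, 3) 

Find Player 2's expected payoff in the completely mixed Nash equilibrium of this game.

First find p, the probability Player 1 plays Hawk, from Player 2's indifference between Hawk and Dove: 8p + 2(1−p) = 4p + 3(1−p), giving p = 1/5.
Since Player 2 is indifferent in equilibrium, Player 2's expected payoff equals the payoff from either column against (1/5, 4/5). Using Hawk: 8(1/5) + 2(4/5) = 16/5.

16/5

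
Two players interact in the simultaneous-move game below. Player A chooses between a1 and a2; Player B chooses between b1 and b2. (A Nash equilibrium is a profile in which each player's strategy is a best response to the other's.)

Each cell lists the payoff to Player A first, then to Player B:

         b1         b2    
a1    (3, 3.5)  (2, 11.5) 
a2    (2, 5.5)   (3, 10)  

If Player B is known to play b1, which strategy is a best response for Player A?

Against b1, Player A earns 3 from a1 and 2 from a2.
So a1 is the best response.

a1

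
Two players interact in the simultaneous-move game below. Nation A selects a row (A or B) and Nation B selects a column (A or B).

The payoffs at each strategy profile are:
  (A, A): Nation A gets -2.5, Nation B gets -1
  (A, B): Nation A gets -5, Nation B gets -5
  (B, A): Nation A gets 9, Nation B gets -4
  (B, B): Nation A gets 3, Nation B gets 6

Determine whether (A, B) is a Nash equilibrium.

At (A, B), Nation A earns -5; switching to B would give 3, so Nation A would deviate.
Nation B earns -5; switching to A would give -1, so Nation B would deviate.
Since at least one player can profitably deviate, this is not a Nash equilibrium.

No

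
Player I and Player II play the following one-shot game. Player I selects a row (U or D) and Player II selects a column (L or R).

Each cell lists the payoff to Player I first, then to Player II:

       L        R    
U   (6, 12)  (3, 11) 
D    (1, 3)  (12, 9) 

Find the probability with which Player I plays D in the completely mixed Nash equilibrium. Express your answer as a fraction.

Let p be the probability that Player I plays U. In a completely mixed equilibrium, Player II must be indifferent between L and R.
Player II's expected payoff from L is 12p + 3(1−p); from R it is 11p + 9(1−p).
Setting these equal: 9p + 3 = 2p + 9, so p = 6/7.
Therefore Player I plays D with probability 1 − 6/7 = 1/7.

1/7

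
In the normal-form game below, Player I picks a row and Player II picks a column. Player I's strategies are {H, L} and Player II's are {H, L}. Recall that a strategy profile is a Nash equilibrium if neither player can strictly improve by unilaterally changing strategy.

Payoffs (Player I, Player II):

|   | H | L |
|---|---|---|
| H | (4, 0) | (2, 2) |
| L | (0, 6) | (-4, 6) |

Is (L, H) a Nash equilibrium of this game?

No

At (L, H), Player I earns 0; switching to H would give 4, so Player I would deviate.
Player II earns 6; switching to L would give 6, so Player II has no profitable deviation.
Since at least one player can profitably deviate, this is not a Nash equilibrium.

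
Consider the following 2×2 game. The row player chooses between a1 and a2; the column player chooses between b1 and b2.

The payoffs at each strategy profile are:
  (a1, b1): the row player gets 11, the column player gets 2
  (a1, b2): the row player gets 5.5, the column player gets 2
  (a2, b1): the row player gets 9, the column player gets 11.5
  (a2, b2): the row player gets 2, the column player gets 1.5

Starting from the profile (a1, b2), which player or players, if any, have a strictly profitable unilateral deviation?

Neither

The row player at (a1, b2) earns 5.5; deviating to a2 yields 2 — not better.
The column player earns 2; deviating to b1 yields 2 — not better.
Neither player can strictly improve; the profile is a Nash equilibrium.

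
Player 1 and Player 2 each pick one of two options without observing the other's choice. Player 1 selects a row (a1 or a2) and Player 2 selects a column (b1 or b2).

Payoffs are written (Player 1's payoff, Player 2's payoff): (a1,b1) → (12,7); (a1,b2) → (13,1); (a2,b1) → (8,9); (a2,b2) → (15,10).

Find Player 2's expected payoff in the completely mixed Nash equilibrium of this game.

First find x, the probability Player 1 plays a1, from Player 2's indifference between b1 and b2: 7x + 9(1−x) = x + 10(1−x), giving x = 1/7.
Since Player 2 is indifferent in equilibrium, Player 2's expected payoff equals the payoff from either column against (1/7, 6/7). Using b1: 7(1/7) + 9(6/7) = 61/7.

61/7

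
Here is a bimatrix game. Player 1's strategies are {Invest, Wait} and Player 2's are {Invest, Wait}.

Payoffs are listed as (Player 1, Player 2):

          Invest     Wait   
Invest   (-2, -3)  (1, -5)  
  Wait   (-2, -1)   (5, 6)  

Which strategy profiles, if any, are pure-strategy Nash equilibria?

(Invest, Invest) and (Wait, Wait)

(Invest, Invest): Player 1 gets -2 ≥ -2 from Wait, and Player 2 gets -3 ≥ -5 from Wait — Nash equilibrium.
(Invest, Wait): Player 1 prefers Wait (5 > 1); Player 2 prefers Invest (-3 > -5) — not an equilibrium.
(Wait, Invest): Player 2 prefers Wait (6 > -1) — not an equilibrium.
(Wait, Wait): Player 1 gets 5 ≥ 1 from Invest, and Player 2 gets 6 ≥ -1 from Invest — Nash equilibrium.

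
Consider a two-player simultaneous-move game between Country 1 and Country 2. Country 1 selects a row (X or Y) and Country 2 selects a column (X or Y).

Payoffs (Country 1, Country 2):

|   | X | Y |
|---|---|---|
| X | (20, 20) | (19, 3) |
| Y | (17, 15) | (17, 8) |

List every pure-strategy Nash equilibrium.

(X, X): Country 1 gets 20 ≥ 17 from Y, and Country 2 gets 20 ≥ 3 from Y — Nash equilibrium.
(X, Y): Country 2 prefers X (20 > 3) — not an equilibrium.
(Y, X): Country 1 prefers X (20 > 17) — not an equilibrium.
(Y, Y): Country 1 prefers X (19 > 17); Country 2 prefers X (15 > 8) — not an equilibrium.

(X, X)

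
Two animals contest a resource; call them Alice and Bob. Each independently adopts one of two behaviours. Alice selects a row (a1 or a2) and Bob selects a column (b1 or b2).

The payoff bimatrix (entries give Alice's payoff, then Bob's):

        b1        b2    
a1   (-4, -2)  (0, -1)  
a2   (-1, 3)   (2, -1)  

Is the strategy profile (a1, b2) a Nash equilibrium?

At (a1, b2), Alice earns 0; switching to a2 would give 2, so Alice would deviate.
Bob earns -1; switching to b1 would give -2, so Bob has no profitable deviation.
Since at least one player can profitably deviate, this is not a Nash equilibrium.

No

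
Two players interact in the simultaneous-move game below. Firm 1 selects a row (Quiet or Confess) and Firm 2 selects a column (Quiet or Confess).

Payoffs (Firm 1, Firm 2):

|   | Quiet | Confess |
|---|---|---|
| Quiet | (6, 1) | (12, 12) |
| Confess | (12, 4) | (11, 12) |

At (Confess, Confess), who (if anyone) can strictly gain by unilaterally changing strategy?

Firm 1 at (Confess, Confess) earns 11; deviating to Quiet yields 12 — a strict improvement.
Firm 2 earns 12; deviating to Quiet yields 4 — not better.
Only Firm 1 has a strictly profitable deviation.

Firm 1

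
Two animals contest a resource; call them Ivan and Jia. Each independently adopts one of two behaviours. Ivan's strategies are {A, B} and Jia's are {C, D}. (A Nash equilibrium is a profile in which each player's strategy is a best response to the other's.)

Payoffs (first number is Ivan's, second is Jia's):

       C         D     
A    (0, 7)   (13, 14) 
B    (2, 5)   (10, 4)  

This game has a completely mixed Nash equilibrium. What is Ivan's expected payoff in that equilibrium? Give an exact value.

26/5

First find q, the probability Jia plays C, from Ivan's indifference between A and B: 13(1−q) = 2q + 10(1−q), giving q = 3/5.
Since Ivan is indifferent in equilibrium, Ivan's expected payoff equals the payoff from either row against (3/5, 2/5). Using A: 13(2/5) = 26/5.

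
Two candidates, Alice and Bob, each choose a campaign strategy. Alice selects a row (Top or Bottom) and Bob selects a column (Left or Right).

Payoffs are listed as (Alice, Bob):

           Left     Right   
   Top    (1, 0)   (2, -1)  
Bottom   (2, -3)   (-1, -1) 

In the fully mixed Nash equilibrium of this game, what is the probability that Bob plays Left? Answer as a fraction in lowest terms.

Let c be the probability that Bob plays Left. In a completely mixed equilibrium, Alice must be indifferent between Top and Bottom.
Alice's expected payoff from Top is c + 2(1−c); from Bottom it is 2c − (1−c).
Setting these equal: −c + 2 = 3c − 1, so c = 3/4.

3/4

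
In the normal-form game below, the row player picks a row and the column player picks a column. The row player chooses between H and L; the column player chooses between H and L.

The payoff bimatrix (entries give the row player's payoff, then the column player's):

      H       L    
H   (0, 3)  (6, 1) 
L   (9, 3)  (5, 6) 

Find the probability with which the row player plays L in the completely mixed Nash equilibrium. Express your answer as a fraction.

2/5

Let p be the probability that the row player plays H. In a completely mixed equilibrium, the column player must be indifferent between H and L.
The column player's expected payoff from H is 3p + 3(1−p); from L it is p + 6(1−p).
Setting these equal: 3 = −5p + 6, so p = 3/5.
Therefore the row player plays L with probability 1 − 3/5 = 2/5.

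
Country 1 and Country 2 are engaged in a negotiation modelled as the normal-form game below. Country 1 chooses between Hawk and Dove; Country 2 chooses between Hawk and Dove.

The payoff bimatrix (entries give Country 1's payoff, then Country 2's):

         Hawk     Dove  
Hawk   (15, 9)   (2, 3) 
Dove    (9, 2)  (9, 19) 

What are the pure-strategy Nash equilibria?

(Hawk, Hawk): Country 1 gets 15 ≥ 9 from Dove, and Country 2 gets 9 ≥ 3 from Dove — Nash equilibrium.
(Hawk, Dove): Country 1 prefers Dove (9 > 2); Country 2 prefers Hawk (9 > 3) — not an equilibrium.
(Dove, Hawk): Country 1 prefers Hawk (15 > 9); Country 2 prefers Dove (19 > 2) — not an equilibrium.
(Dove, Dove): Country 1 gets 9 ≥ 2 from Hawk, and Country 2 gets 19 ≥ 2 from Hawk — Nash equilibrium.

(Hawk, Hawk) and (Dove, Dove)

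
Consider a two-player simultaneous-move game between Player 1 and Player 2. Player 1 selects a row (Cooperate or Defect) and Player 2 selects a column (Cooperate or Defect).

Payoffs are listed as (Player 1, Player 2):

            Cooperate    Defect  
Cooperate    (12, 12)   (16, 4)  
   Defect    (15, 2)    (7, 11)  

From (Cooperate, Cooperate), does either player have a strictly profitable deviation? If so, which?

Player 1 at (Cooperate, Cooperate) earns 12; deviating to Defect yields 15 — a strict improvement.
Player 2 earns 12; deviating to Defect yields 4 — not better.
Only Player 1 has a strictly profitable deviation.

Player 1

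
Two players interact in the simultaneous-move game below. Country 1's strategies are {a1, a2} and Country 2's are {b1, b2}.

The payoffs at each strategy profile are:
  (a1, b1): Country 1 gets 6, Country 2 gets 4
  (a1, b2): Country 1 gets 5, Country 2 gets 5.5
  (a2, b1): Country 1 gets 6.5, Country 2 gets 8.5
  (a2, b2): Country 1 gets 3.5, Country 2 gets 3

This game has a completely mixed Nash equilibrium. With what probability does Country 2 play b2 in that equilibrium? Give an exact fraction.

1/4

Let y be the probability that Country 2 plays b1. In a completely mixed equilibrium, Country 1 must be indifferent between a1 and a2.
Country 1's expected payoff from a1 is 6y + 5(1−y); from a2 it is 6.5y + 3.5(1−y).
Setting these equal: y + 5 = 3y + 3.5, so y = 3/4.
Therefore Country 2 plays b2 with probability 1 − 3/4 = 1/4.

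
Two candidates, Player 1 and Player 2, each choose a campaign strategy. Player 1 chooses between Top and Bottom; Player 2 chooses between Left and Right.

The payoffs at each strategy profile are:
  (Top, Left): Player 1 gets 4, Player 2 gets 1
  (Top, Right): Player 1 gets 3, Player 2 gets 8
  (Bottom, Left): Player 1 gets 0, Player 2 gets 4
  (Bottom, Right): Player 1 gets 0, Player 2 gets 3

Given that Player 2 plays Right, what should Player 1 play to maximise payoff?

Top

Against Right, Player 1 earns 3 from Top and 0 from Bottom.
So Top is the best response.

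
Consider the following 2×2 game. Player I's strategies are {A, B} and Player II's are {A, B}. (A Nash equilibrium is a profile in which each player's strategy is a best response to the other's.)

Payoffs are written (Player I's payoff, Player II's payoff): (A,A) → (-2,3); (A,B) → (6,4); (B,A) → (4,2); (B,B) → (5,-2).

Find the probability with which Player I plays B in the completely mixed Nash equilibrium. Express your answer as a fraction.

Let x be the probability that Player I plays A. In a completely mixed equilibrium, Player II must be indifferent between A and B.
Player II's expected payoff from A is 3x + 2(1−x); from B it is 4x − 2(1−x).
Setting these equal: x + 2 = 6x − 2, so x = 4/5.
Therefore Player I plays B with probability 1 − 4/5 = 1/5.

1/5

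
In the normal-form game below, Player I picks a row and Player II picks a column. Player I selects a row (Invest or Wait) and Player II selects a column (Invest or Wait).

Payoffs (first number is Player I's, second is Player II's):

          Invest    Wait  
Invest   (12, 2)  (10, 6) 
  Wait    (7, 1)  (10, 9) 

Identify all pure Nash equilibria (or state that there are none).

(Invest, Wait) and (Wait, Wait)

(Invest, Invest): Player II prefers Wait (6 > 2) — not an equilibrium.
(Invest, Wait): Player I gets 10 ≥ 10 from Wait, and Player II gets 6 ≥ 2 from Invest — Nash equilibrium.
(Wait, Invest): Player I prefers Invest (12 > 7); Player II prefers Wait (9 > 1) — not an equilibrium.
(Wait, Wait): Player I gets 10 ≥ 10 from Invest, and Player II gets 9 ≥ 1 from Invest — Nash equilibrium.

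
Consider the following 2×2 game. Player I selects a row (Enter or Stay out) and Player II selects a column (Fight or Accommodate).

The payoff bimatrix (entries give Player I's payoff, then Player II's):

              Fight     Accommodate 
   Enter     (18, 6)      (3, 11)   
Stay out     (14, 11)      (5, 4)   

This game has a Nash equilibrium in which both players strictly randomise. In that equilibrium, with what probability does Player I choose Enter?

7/12

Let r be the probability that Player I plays Enter. In a completely mixed equilibrium, Player II must be indifferent between Fight and Accommodate.
Player II's expected payoff from Fight is 6r + 11(1−r); from Accommodate it is 11r + 4(1−r).
Setting these equal: −5r + 11 = 7r + 4, so r = 7/12.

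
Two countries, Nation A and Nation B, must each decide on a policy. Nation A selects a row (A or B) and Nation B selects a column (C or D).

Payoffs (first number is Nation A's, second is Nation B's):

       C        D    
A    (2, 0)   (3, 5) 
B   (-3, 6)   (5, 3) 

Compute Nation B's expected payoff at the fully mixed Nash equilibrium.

First find p, the probability Nation A plays A, from Nation B's indifference between C and D: 6(1−p) = 5p + 3(1−p), giving p = 3/8.
Since Nation B is indifferent in equilibrium, Nation B's expected payoff equals the payoff from either column against (3/8, 5/8). Using C: 6(5/8) = 15/4.

15/4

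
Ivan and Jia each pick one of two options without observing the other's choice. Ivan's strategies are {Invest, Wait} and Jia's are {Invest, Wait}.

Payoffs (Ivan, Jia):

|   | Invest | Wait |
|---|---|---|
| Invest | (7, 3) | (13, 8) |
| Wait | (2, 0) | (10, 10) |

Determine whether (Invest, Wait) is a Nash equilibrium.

Yes

At (Invest, Wait), Ivan earns 13; switching to Wait would give 10, so Ivan has no profitable deviation.
Jia earns 8; switching to Invest would give 3, so Jia has no profitable deviation.
Neither player can gain by a unilateral deviation, so this profile is a Nash equilibrium.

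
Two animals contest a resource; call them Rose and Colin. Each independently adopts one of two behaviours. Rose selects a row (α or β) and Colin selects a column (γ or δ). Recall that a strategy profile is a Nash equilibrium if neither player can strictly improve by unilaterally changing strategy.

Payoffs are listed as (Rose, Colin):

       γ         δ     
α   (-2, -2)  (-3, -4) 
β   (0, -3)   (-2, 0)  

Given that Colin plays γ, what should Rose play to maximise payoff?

Against γ, Rose earns -2 from α and 0 from β.
So β is the best response.

β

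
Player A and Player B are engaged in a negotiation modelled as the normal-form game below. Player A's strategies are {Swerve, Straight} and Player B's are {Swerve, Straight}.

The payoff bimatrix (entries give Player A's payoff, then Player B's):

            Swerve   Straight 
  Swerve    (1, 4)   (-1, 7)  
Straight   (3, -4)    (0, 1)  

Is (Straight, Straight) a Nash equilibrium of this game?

Yes

At (Straight, Straight), Player A earns 0; switching to Swerve would give -1, so Player A has no profitable deviation.
Player B earns 1; switching to Swerve would give -4, so Player B has no profitable deviation.
Neither player can gain by a unilateral deviation, so this profile is a Nash equilibrium.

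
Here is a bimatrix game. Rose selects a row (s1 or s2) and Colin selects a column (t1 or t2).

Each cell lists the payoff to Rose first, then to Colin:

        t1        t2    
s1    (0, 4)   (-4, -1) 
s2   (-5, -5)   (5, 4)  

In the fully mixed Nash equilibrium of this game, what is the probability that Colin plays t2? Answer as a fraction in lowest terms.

5/14

Let y be the probability that Colin plays t1. In a completely mixed equilibrium, Rose must be indifferent between s1 and s2.
Rose's expected payoff from s1 is −4(1−y); from s2 it is −5y + 5(1−y).
Setting these equal: 4y − 4 = −10y + 5, so y = 9/14.
Therefore Colin plays t2 with probability 1 − 9/14 = 5/14.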